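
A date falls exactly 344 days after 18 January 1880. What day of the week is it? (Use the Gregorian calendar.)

Monday

Jan 18, 1880 is a Sunday.
344 mod 7 = 1, so 344 days after a Sunday is Sunday + 1 = Monday.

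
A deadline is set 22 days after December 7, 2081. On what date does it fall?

+22 → Dec 29, 2081.

December 29, 2081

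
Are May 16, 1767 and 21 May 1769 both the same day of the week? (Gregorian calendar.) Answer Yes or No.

No

From May 16, 1767 to May 21, 1769 is 736 days.
736 mod 7 = 1, so they are different weekdays.
(May 16, 1767 is a Saturday; May 21, 1769 is a Sunday.)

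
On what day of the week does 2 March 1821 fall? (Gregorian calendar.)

Friday

Doomsday rule: the anchor day for the 1800s is Friday. For year 21: 21÷12 = 1 r 9, and 9÷4 = 2, so 1+9+2 = 12.
Friday + 12 ≡ Wednesday — that's 1821's doomsday.
In March the doomsday date is Mar 14.
Mar 2 is 12 days before Mar 14; 12 mod 7 = 5, so Wednesday − 5 = Friday.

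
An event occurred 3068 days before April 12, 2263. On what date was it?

−365 (one year) → Apr 12, 2262 (2703 left).
−365 (one year) → Apr 12, 2261 (2338 left).
−365 (one year) → Apr 12, 2260 (1973 left).
−366 (one year; includes Feb 29, 2260) → Apr 12, 2259 (1607 left).
−365 (one year) → Apr 12, 2258 (1242 left).
−365 (one year) → Apr 12, 2257 (877 left).
−365 (one year) → Apr 12, 2256 (512 left).
−366 (one year; includes Feb 29, 2256) → Apr 12, 2255 (146 left).
−12 → Mar 31, 2255 (end of Mar, 31 days; 134 left).
−31 → Feb 28, 2255 (end of Feb, 28 days; 103 left).
−28 → Jan 31, 2255 (end of Jan, 31 days; 75 left).
−31 → Dec 31, 2254 (end of Dec, 31 days; 44 left).
−31 → Nov 30, 2254 (end of Nov, 30 days; 13 left).
−13 → Nov 17, 2254.

November 17, 2254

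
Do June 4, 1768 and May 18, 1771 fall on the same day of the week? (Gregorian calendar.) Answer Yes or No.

Yes

From Jun 4, 1768 to May 18, 1771 is 1078 days.
1078 mod 7 = 0, so they are the same weekday.
(Jun 4, 1768 is a Saturday; May 18, 1771 is a Saturday.)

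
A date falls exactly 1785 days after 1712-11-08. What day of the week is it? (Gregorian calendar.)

Tuesday

First find the weekday of Nov 8, 1712. Doomsday rule: the anchor day for the 1700s is Sunday. For year 12: 12÷12 = 1 r 0, and 0÷4 = 0, so 1+0+0 = 1.
Sunday + 1 ≡ Monday — that's 1712's doomsday.
In November the doomsday date is Nov 7.
Nov 8 is 1 day after Nov 7; 1 mod 7 = 1, so Monday + 1 = Tuesday.
1785 mod 7 = 0, so 1785 days after a Tuesday is Tuesday + 0 = Tuesday.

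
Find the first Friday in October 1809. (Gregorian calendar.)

October 1, 1809 is a Sunday.
The first Friday is therefore October 6 (5 days later).

October 6, 1809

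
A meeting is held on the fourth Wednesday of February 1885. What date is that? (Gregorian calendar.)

February 25, 1885

February 1, 1885 is a Sunday.
The first Wednesday is therefore February 4 (3 days later).
The fourth Wednesday is 4 + 3×7 = February 25.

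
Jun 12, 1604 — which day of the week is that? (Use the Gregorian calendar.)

Saturday

Doomsday rule: the anchor day for the 1600s is Tuesday. For year 04: 4÷12 = 0 r 4, and 4÷4 = 1, so 0+4+1 = 5.
Tuesday + 5 ≡ Sunday — that's 1604's doomsday.
In June the doomsday date is Jun 6.
Jun 12 is 6 days after Jun 6; 6 mod 7 = 6, so Sunday + 6 = Saturday.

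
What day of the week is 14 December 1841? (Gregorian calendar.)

Tuesday

Doomsday rule: the anchor day for the 1800s is Friday. For year 41: 41÷12 = 3 r 5, and 5÷4 = 1, so 3+5+1 = 9.
Friday + 9 ≡ Sunday — that's 1841's doomsday.
In December the doomsday date is Dec 12.
Dec 14 is 2 days after Dec 12; 2 mod 7 = 2, so Sunday + 2 = Tuesday.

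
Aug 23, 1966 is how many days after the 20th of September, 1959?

Sep 20, 1959 → Sep 20, 1960: 366 days (Feb 29, 1960 is in that span).
Sep 20, 1960 → Sep 20, 1961: 365 days.
Sep 20, 1961 → Sep 20, 1962: 365 days.
Sep 20, 1962 → Sep 20, 1963: 365 days.
Sep 20, 1963 → Sep 20, 1964: 366 days (Feb 29, 1964 is in that span).
Sep 20, 1964 → Sep 20, 1965: 365 days.
Sep 20, 1965 → Oct 20, 1965: 30 days (September has 30).
Oct 20, 1965 → Nov 20, 1965: 31 days (October has 31).
Nov 20, 1965 → Dec 20, 1965: 30 days (November has 30).
Dec 20, 1965 → Jan 20, 1966: 31 days (December has 31).
Jan 20, 1966 → Feb 20, 1966: 31 days (January has 31).
Feb 20, 1966 → Mar 20, 1966: 28 days (February has 28).
Mar 20, 1966 → Apr 20, 1966: 31 days (March has 31).
Apr 20, 1966 → May 20, 1966: 30 days (April has 30).
May 20, 1966 → Jun 20, 1966: 31 days (May has 31).
Jun 20, 1966 → Jul 20, 1966: 30 days (June has 30).
Jul 20, 1966 → Aug 20, 1966: 31 days (July has 31).
Aug 20, 1966 → Aug 23, 1966: 3 days.
Total: 2529 days.

2529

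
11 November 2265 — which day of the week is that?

Saturday

Doomsday rule: the anchor day for the 2200s is Friday. For year 65: 65÷12 = 5 r 5, and 5÷4 = 1, so 5+5+1 = 11.
Friday + 11 ≡ Tuesday — that's 2265's doomsday.
In November the doomsday date is Nov 7.
Nov 11 is 4 days after Nov 7; 4 mod 7 = 4, so Tuesday + 4 = Saturday.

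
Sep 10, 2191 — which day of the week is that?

Doomsday rule: the anchor day for the 2100s is Sunday. For year 91: 91÷12 = 7 r 7, and 7÷4 = 1, so 7+7+1 = 15.
Sunday + 15 ≡ Monday — that's 2191's doomsday.
In September the doomsday date is Sep 5.
Sep 10 is 5 days after Sep 5; 5 mod 7 = 5, so Monday + 5 = Saturday.

Saturday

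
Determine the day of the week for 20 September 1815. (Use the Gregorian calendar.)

Doomsday rule: the anchor day for the 1800s is Friday. For year 15: 15÷12 = 1 r 3, and 3÷4 = 0, so 1+3+0 = 4.
Friday + 4 ≡ Tuesday — that's 1815's doomsday.
In September the doomsday date is Sep 5.
Sep 20 is 15 days after Sep 5; 15 mod 7 = 1, so Tuesday + 1 = Wednesday.

Wednesday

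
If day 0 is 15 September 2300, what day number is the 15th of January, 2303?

852

Sep 15, 2300 → Sep 15, 2301: 365 days.
Sep 15, 2301 → Sep 15, 2302: 365 days.
Sep 15, 2302 → Oct 15, 2302: 30 days (September has 30).
Oct 15, 2302 → Nov 15, 2302: 31 days (October has 31).
Nov 15, 2302 → Dec 15, 2302: 30 days (November has 30).
Dec 15, 2302 → Jan 15, 2303: 31 days.
Total: 852 days.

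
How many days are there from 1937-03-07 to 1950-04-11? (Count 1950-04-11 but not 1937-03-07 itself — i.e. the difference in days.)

4783

Mar 7, 1937 → Mar 7, 1938: 365 days.
Mar 7, 1938 → Mar 7, 1939: 365 days.
Mar 7, 1939 → Mar 7, 1940: 366 days (Feb 29, 1940 is in that span).
Mar 7, 1940 → Mar 7, 1941: 365 days.
Mar 7, 1941 → Mar 7, 1942: 365 days.
Mar 7, 1942 → Mar 7, 1943: 365 days.
Mar 7, 1943 → Mar 7, 1944: 366 days (Feb 29, 1944 is in that span).
Mar 7, 1944 → Mar 7, 1945: 365 days.
Mar 7, 1945 → Mar 7, 1946: 365 days.
Mar 7, 1946 → Mar 7, 1947: 365 days.
Mar 7, 1947 → Mar 7, 1948: 366 days (Feb 29, 1948 is in that span).
Mar 7, 1948 → Mar 7, 1949: 365 days.
Mar 7, 1949 → Apr 7, 1949: 31 days (March has 31).
Apr 7, 1949 → May 7, 1949: 30 days (April has 30).
May 7, 1949 → Jun 7, 1949: 31 days (May has 31).
Jun 7, 1949 → Jul 7, 1949: 30 days (June has 30).
Jul 7, 1949 → Aug 7, 1949: 31 days (July has 31).
Aug 7, 1949 → Sep 7, 1949: 31 days (August has 31).
Sep 7, 1949 → Oct 7, 1949: 30 days (September has 30).
Oct 7, 1949 → Nov 7, 1949: 31 days (October has 31).
Nov 7, 1949 → Dec 7, 1949: 30 days (November has 30).
Dec 7, 1949 → Jan 7, 1950: 31 days (December has 31).
Jan 7, 1950 → Feb 7, 1950: 31 days (January has 31).
Feb 7, 1950 → Mar 7, 1950: 28 days (February has 28).
Mar 7, 1950 → Apr 7, 1950: 31 days (March has 31).
Apr 7, 1950 → Apr 11, 1950: 4 days.
Total: 4783 days.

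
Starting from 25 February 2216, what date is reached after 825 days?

+366 (one year; includes Feb 29, 2216) → Feb 25, 2217 (459 left).
+365 (one year) → Feb 25, 2218 (94 left).
Feb has 28 days: +4 → Mar 1, 2218 (90 left).
Mar has 31 days: +31 → Apr 1, 2218 (59 left).
Apr has 30 days: +30 → May 1, 2218 (29 left).
+29 → May 30, 2218.

May 30, 2218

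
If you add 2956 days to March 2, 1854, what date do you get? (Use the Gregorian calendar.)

April 5, 1862

+365 (one year) → Mar 2, 1855 (2591 left).
+366 (one year; includes Feb 29, 1856) → Mar 2, 1856 (2225 left).
+365 (one year) → Mar 2, 1857 (1860 left).
+365 (one year) → Mar 2, 1858 (1495 left).
+365 (one year) → Mar 2, 1859 (1130 left).
+366 (one year; includes Feb 29, 1860) → Mar 2, 1860 (764 left).
+365 (one year) → Mar 2, 1861 (399 left).
Mar has 31 days: +30 → Apr 1, 1861 (369 left).
Apr has 30 days: +30 → May 1, 1861 (339 left).
May has 31 days: +31 → Jun 1, 1861 (308 left).
Jun has 30 days: +30 → Jul 1, 1861 (278 left).
Jul has 31 days: +31 → Aug 1, 1861 (247 left).
Aug has 31 days: +31 → Sep 1, 1861 (216 left).
Sep has 30 days: +30 → Oct 1, 1861 (186 left).
Oct has 31 days: +31 → Nov 1, 1861 (155 left).
Nov has 30 days: +30 → Dec 1, 1861 (125 left).
Dec has 31 days: +31 → Jan 1, 1862 (94 left).
Jan has 31 days: +31 → Feb 1, 1862 (63 left).
Feb has 28 days: +28 → Mar 1, 1862 (35 left).
Mar has 31 days: +31 → Apr 1, 1862 (4 left).
+4 → Apr 5, 1862.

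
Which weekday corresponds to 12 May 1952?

Monday

January 1, 1952 is a Tuesday.
Jan 1, 1952 → Feb 1, 1952: 31 days (January has 31).
Feb 1, 1952 → Mar 1, 1952: 29 days (February has 29).
Mar 1, 1952 → Apr 1, 1952: 31 days (March has 31).
Apr 1, 1952 → May 1, 1952: 30 days (April has 30).
May 1, 1952 → May 12, 1952: 11 days.
Total: 132 days.
132 mod 7 = 6, so Tuesday + 6 = Monday.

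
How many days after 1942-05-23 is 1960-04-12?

6534

May 23, 1942 → May 23, 1943: 365 days.
May 23, 1943 → May 23, 1944: 366 days (Feb 29, 1944 is in that span).
May 23, 1944 → May 23, 1945: 365 days.
May 23, 1945 → May 23, 1946: 365 days.
May 23, 1946 → May 23, 1947: 365 days.
May 23, 1947 → May 23, 1948: 366 days (Feb 29, 1948 is in that span).
May 23, 1948 → May 23, 1949: 365 days.
May 23, 1949 → May 23, 1950: 365 days.
May 23, 1950 → May 23, 1951: 365 days.
May 23, 1951 → May 23, 1952: 366 days (Feb 29, 1952 is in that span).
May 23, 1952 → May 23, 1953: 365 days.
May 23, 1953 → May 23, 1954: 365 days.
May 23, 1954 → May 23, 1955: 365 days.
May 23, 1955 → May 23, 1956: 366 days (Feb 29, 1956 is in that span).
May 23, 1956 → May 23, 1957: 365 days.
May 23, 1957 → May 23, 1958: 365 days.
May 23, 1958 → May 23, 1959: 365 days.
May 23, 1959 → Jun 23, 1959: 31 days (May has 31).
Jun 23, 1959 → Jul 23, 1959: 30 days (June has 30).
Jul 23, 1959 → Aug 23, 1959: 31 days (July has 31).
Aug 23, 1959 → Sep 23, 1959: 31 days (August has 31).
Sep 23, 1959 → Oct 23, 1959: 30 days (September has 30).
Oct 23, 1959 → Nov 23, 1959: 31 days (October has 31).
Nov 23, 1959 → Dec 23, 1959: 30 days (November has 30).
Dec 23, 1959 → Jan 23, 1960: 31 days (December has 31).
Jan 23, 1960 → Feb 23, 1960: 31 days (January has 31).
Feb 23, 1960 → Mar 23, 1960: 29 days (February has 29).
Mar 23, 1960 → Apr 12, 1960: 20 days.
Total: 6534 days.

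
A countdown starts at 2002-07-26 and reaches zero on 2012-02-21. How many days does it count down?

3497

Jul 26, 2002 → Jul 26, 2003: 365 days.
Jul 26, 2003 → Jul 26, 2004: 366 days (Feb 29, 2004 is in that span).
Jul 26, 2004 → Jul 26, 2005: 365 days.
Jul 26, 2005 → Jul 26, 2006: 365 days.
Jul 26, 2006 → Jul 26, 2007: 365 days.
Jul 26, 2007 → Jul 26, 2008: 366 days (Feb 29, 2008 is in that span).
Jul 26, 2008 → Jul 26, 2009: 365 days.
Jul 26, 2009 → Jul 26, 2010: 365 days.
Jul 26, 2010 → Jul 26, 2011: 365 days.
Jul 26, 2011 → Aug 26, 2011: 31 days (July has 31).
Aug 26, 2011 → Sep 26, 2011: 31 days (August has 31).
Sep 26, 2011 → Oct 26, 2011: 30 days (September has 30).
Oct 26, 2011 → Nov 26, 2011: 31 days (October has 31).
Nov 26, 2011 → Dec 26, 2011: 30 days (November has 30).
Dec 26, 2011 → Jan 26, 2012: 31 days (December has 31).
Jan 26, 2012 → Feb 21, 2012: 26 days.
Total: 3497 days.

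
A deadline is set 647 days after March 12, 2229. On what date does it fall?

December 19, 2230

+365 (one year) → Mar 12, 2230 (282 left).
Mar has 31 days: +20 → Apr 1, 2230 (262 left).
Apr has 30 days: +30 → May 1, 2230 (232 left).
May has 31 days: +31 → Jun 1, 2230 (201 left).
Jun has 30 days: +30 → Jul 1, 2230 (171 left).
Jul has 31 days: +31 → Aug 1, 2230 (140 left).
Aug has 31 days: +31 → Sep 1, 2230 (109 left).
Sep has 30 days: +30 → Oct 1, 2230 (79 left).
Oct has 31 days: +31 → Nov 1, 2230 (48 left).
Nov has 30 days: +30 → Dec 1, 2230 (18 left).
+18 → Dec 19, 2230.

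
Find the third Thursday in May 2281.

May 1, 2281 is a Sunday.
The first Thursday is therefore May 5 (4 days later).
The third Thursday is 5 + 2×7 = May 19.

May 19, 2281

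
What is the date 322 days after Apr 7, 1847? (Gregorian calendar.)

Apr has 30 days: +24 → May 1, 1847 (298 left).
May has 31 days: +31 → Jun 1, 1847 (267 left).
Jun has 30 days: +30 → Jul 1, 1847 (237 left).
Jul has 31 days: +31 → Aug 1, 1847 (206 left).
Aug has 31 days: +31 → Sep 1, 1847 (175 left).
Sep has 30 days: +30 → Oct 1, 1847 (145 left).
Oct has 31 days: +31 → Nov 1, 1847 (114 left).
Nov has 30 days: +30 → Dec 1, 1847 (84 left).
Dec has 31 days: +31 → Jan 1, 1848 (53 left).
Jan has 31 days: +31 → Feb 1, 1848 (22 left).
+22 → Feb 23, 1848.

February 23, 1848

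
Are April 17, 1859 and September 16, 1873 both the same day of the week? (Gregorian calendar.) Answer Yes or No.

No

From Apr 17, 1859 to Sep 16, 1873 is 5266 days.
5266 mod 7 = 2, so they are different weekdays.
(Apr 17, 1859 is a Sunday; Sep 16, 1873 is a Tuesday.)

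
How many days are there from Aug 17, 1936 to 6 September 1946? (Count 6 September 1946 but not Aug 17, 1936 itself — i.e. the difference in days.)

Aug 17, 1936 → Aug 17, 1937: 365 days.
Aug 17, 1937 → Aug 17, 1938: 365 days.
Aug 17, 1938 → Aug 17, 1939: 365 days.
Aug 17, 1939 → Aug 17, 1940: 366 days (Feb 29, 1940 is in that span).
Aug 17, 1940 → Aug 17, 1941: 365 days.
Aug 17, 1941 → Aug 17, 1942: 365 days.
Aug 17, 1942 → Aug 17, 1943: 365 days.
Aug 17, 1943 → Aug 17, 1944: 366 days (Feb 29, 1944 is in that span).
Aug 17, 1944 → Aug 17, 1945: 365 days.
Aug 17, 1945 → Sep 17, 1945: 31 days (August has 31).
Sep 17, 1945 → Oct 17, 1945: 30 days (September has 30).
Oct 17, 1945 → Nov 17, 1945: 31 days (October has 31).
Nov 17, 1945 → Dec 17, 1945: 30 days (November has 30).
Dec 17, 1945 → Jan 17, 1946: 31 days (December has 31).
Jan 17, 1946 → Feb 17, 1946: 31 days (January has 31).
Feb 17, 1946 → Mar 17, 1946: 28 days (February has 28).
Mar 17, 1946 → Apr 17, 1946: 31 days (March has 31).
Apr 17, 1946 → May 17, 1946: 30 days (April has 30).
May 17, 1946 → Jun 17, 1946: 31 days (May has 31).
Jun 17, 1946 → Jul 17, 1946: 30 days (June has 30).
Jul 17, 1946 → Aug 17, 1946: 31 days (July has 31).
Aug 17, 1946 → Sep 6, 1946: 20 days.
Total: 3672 days.

3672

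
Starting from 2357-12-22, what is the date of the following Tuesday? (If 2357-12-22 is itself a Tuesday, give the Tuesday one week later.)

Dec 22, 2357 is a Sunday.
From Sunday to the next Tuesday is 2 days.
Dec 22, 2357 + 2 = Dec 24, 2357.

December 24, 2357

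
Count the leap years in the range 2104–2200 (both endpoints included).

Multiples of 4 in [2104,2200]: 25.
Of those, multiples of 100: 1 (not leap unless ÷400).
Multiples of 400: 0.
Leap years = 25 − 1 + 0 = 24.

24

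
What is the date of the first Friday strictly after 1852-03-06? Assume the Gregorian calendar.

March 12, 1852

Mar 6, 1852 is a Saturday.
From Saturday to the next Friday is 6 days.
Mar 6, 1852 + 6 = Mar 12, 1852.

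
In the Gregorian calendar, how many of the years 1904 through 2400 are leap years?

Multiples of 4 in [1904,2400]: 125.
Of those, multiples of 100: 5 (not leap unless ÷400).
Multiples of 400: 2.
Leap years = 125 − 5 + 2 = 122.

122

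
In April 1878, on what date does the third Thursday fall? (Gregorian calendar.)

April 18, 1878

April 1, 1878 is a Monday.
The first Thursday is therefore April 4 (3 days later).
The third Thursday is 4 + 2×7 = April 18.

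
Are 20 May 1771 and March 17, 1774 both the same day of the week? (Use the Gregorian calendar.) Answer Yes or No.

From May 20, 1771 to Mar 17, 1774 is 1032 days.
1032 mod 7 = 3, so they are different weekdays.
(May 20, 1771 is a Monday; Mar 17, 1774 is a Thursday.)

No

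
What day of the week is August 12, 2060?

January 1, 2060 is a Thursday.
Jan 1, 2060 → Feb 1, 2060: 31 days (January has 31).
Feb 1, 2060 → Mar 1, 2060: 29 days (February has 29).
Mar 1, 2060 → Apr 1, 2060: 31 days (March has 31).
Apr 1, 2060 → May 1, 2060: 30 days (April has 30).
May 1, 2060 → Jun 1, 2060: 31 days (May has 31).
Jun 1, 2060 → Jul 1, 2060: 30 days (June has 30).
Jul 1, 2060 → Aug 1, 2060: 31 days (July has 31).
Aug 1, 2060 → Aug 12, 2060: 11 days.
Total: 224 days.
224 mod 7 = 0, so Thursday + 0 = Thursday.

Thursday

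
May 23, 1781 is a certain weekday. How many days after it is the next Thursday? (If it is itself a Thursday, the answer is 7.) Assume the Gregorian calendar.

1

May 23, 1781 is a Wednesday.
From Wednesday to the next Thursday is 1 day.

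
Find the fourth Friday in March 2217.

March 1, 2217 is a Saturday.
The first Friday is therefore March 7 (6 days later).
The fourth Friday is 7 + 3×7 = March 28.

March 28, 2217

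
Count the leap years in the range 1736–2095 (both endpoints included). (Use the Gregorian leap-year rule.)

88

Multiples of 4 in [1736,2095]: 90.
Of those, multiples of 100: 3 (not leap unless ÷400).
Multiples of 400: 1.
Leap years = 90 − 3 + 1 = 88.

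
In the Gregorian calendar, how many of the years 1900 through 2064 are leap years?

Multiples of 4 in [1900,2064]: 42.
Of those, multiples of 100: 2 (not leap unless ÷400).
Multiples of 400: 1.
Leap years = 42 − 2 + 1 = 41.

41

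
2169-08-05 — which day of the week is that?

Doomsday rule: the anchor day for the 2100s is Sunday. For year 69: 69÷12 = 5 r 9, and 9÷4 = 2, so 5+9+2 = 16.
Sunday + 16 ≡ Tuesday — that's 2169's doomsday.
In August the doomsday date is Aug 8.
Aug 5 is 3 days before Aug 8; 3 mod 7 = 3, so Tuesday − 3 = Saturday.

Saturday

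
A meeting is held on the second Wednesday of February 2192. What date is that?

February 8, 2192

February 1, 2192 is a Wednesday.
The first Wednesday is therefore February 1 (same day).
The second Wednesday is 1 + 1×7 = February 8.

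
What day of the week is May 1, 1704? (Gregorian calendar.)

Doomsday rule: the anchor day for the 1700s is Sunday. For year 04: 4÷12 = 0 r 4, and 4÷4 = 1, so 0+4+1 = 5.
Sunday + 5 ≡ Friday — that's 1704's doomsday.
In May the doomsday date is May 9.
May 1 is 8 days before May 9; 8 mod 7 = 1, so Friday − 1 = Thursday.

Thursday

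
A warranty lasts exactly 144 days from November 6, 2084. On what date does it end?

Nov has 30 days: +25 → Dec 1, 2084 (119 left).
Dec has 31 days: +31 → Jan 1, 2085 (88 left).
Jan has 31 days: +31 → Feb 1, 2085 (57 left).
Feb has 28 days: +28 → Mar 1, 2085 (29 left).
+29 → Mar 30, 2085.

March 30, 2085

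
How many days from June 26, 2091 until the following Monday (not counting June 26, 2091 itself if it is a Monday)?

Jun 26, 2091 is a Tuesday.
From Tuesday to the next Monday is 6 days.

6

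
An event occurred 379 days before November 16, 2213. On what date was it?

−16 → Oct 31, 2213 (end of Oct, 31 days; 363 left).
−31 → Sep 30, 2213 (end of Sep, 30 days; 332 left).
−30 → Aug 31, 2213 (end of Aug, 31 days; 302 left).
−31 → Jul 31, 2213 (end of Jul, 31 days; 271 left).
−31 → Jun 30, 2213 (end of Jun, 30 days; 240 left).
−30 → May 31, 2213 (end of May, 31 days; 210 left).
−31 → Apr 30, 2213 (end of Apr, 30 days; 179 left).
−30 → Mar 31, 2213 (end of Mar, 31 days; 149 left).
−31 → Feb 28, 2213 (end of Feb, 28 days; 118 left).
−28 → Jan 31, 2213 (end of Jan, 31 days; 90 left).
−31 → Dec 31, 2212 (end of Dec, 31 days; 59 left).
−31 → Nov 30, 2212 (end of Nov, 30 days; 28 left).
−28 → Nov 2, 2212.

November 2, 2212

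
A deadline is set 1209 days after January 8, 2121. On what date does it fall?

+365 (one year) → Jan 8, 2122 (844 left).
+365 (one year) → Jan 8, 2123 (479 left).
+365 (one year) → Jan 8, 2124 (114 left).
Jan has 31 days: +24 → Feb 1, 2124 (90 left).
Feb has 29 days: +29 → Mar 1, 2124 (61 left).
Mar has 31 days: +31 → Apr 1, 2124 (30 left).
Apr has 30 days: +30 → May 1, 2124 (0 left).

May 1, 2124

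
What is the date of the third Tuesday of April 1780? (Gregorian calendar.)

April 18, 1780

April 1, 1780 is a Saturday.
The first Tuesday is therefore April 4 (3 days later).
The third Tuesday is 4 + 2×7 = April 18.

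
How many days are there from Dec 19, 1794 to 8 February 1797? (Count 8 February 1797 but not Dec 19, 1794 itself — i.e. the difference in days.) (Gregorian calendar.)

782

Dec 19, 1794 → Dec 19, 1795: 365 days.
Dec 19, 1795 → Dec 19, 1796: 366 days (Feb 29, 1796 is in that span).
Dec 19, 1796 → Jan 19, 1797: 31 days (December has 31).
Jan 19, 1797 → Feb 8, 1797: 20 days.
Total: 782 days.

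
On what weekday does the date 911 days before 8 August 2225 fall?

First find the weekday of Aug 8, 2225. Doomsday rule: the anchor day for the 2200s is Friday. For year 25: 25÷12 = 2 r 1, and 1÷4 = 0, so 2+1+0 = 3.
Friday + 3 ≡ Monday — that's 2225's doomsday.
In August the doomsday date is Aug 8.
Aug 8 is the doomsday itself: Monday.
911 mod 7 = 1, so 911 days before a Monday is Monday − 1 = Sunday.

Sunday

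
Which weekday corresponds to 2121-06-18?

Wednesday

January 1, 2121 is a Wednesday.
Jan 1, 2121 → Feb 1, 2121: 31 days (January has 31).
Feb 1, 2121 → Mar 1, 2121: 28 days (February has 28).
Mar 1, 2121 → Apr 1, 2121: 31 days (March has 31).
Apr 1, 2121 → May 1, 2121: 30 days (April has 30).
May 1, 2121 → Jun 1, 2121: 31 days (May has 31).
Jun 1, 2121 → Jun 18, 2121: 17 days.
Total: 168 days.
168 mod 7 = 0, so Wednesday + 0 = Wednesday.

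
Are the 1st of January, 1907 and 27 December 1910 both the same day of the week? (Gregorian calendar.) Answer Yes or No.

Yes

From Jan 1, 1907 to Dec 27, 1910 is 1456 days.
1456 mod 7 = 0, so they are the same weekday.
(Jan 1, 1907 is a Tuesday; Dec 27, 1910 is a Tuesday.)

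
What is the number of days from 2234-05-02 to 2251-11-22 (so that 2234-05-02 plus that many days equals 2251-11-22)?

6413

May 2, 2234 → May 2, 2235: 365 days.
May 2, 2235 → May 2, 2236: 366 days (Feb 29, 2236 is in that span).
May 2, 2236 → May 2, 2237: 365 days.
May 2, 2237 → May 2, 2238: 365 days.
May 2, 2238 → May 2, 2239: 365 days.
May 2, 2239 → May 2, 2240: 366 days (Feb 29, 2240 is in that span).
May 2, 2240 → May 2, 2241: 365 days.
May 2, 2241 → May 2, 2242: 365 days.
May 2, 2242 → May 2, 2243: 365 days.
May 2, 2243 → May 2, 2244: 366 days (Feb 29, 2244 is in that span).
May 2, 2244 → May 2, 2245: 365 days.
May 2, 2245 → May 2, 2246: 365 days.
May 2, 2246 → May 2, 2247: 365 days.
May 2, 2247 → May 2, 2248: 366 days (Feb 29, 2248 is in that span).
May 2, 2248 → May 2, 2249: 365 days.
May 2, 2249 → May 2, 2250: 365 days.
May 2, 2250 → May 2, 2251: 365 days.
May 2, 2251 → Jun 2, 2251: 31 days (May has 31).
Jun 2, 2251 → Jul 2, 2251: 30 days (June has 30).
Jul 2, 2251 → Aug 2, 2251: 31 days (July has 31).
Aug 2, 2251 → Sep 2, 2251: 31 days (August has 31).
Sep 2, 2251 → Oct 2, 2251: 30 days (September has 30).
Oct 2, 2251 → Nov 2, 2251: 31 days (October has 31).
Nov 2, 2251 → Nov 22, 2251: 20 days.
Total: 6413 days.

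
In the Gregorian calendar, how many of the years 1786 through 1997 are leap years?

Multiples of 4 in [1786,1997]: 53.
Of those, multiples of 100: 2 (not leap unless ÷400).
Multiples of 400: 0.
Leap years = 53 − 2 + 0 = 51.

51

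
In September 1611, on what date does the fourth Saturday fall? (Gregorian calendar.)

September 24, 1611

September 1, 1611 is a Thursday.
The first Saturday is therefore September 3 (2 days later).
The fourth Saturday is 3 + 3×7 = September 24.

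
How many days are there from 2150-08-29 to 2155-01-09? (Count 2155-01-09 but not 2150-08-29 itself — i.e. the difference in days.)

1594

Aug 29, 2150 → Aug 29, 2151: 365 days.
Aug 29, 2151 → Aug 29, 2152: 366 days (Feb 29, 2152 is in that span).
Aug 29, 2152 → Aug 29, 2153: 365 days.
Aug 29, 2153 → Aug 29, 2154: 365 days.
Aug 29, 2154 → Sep 29, 2154: 31 days (August has 31).
Sep 29, 2154 → Oct 29, 2154: 30 days (September has 30).
Oct 29, 2154 → Nov 29, 2154: 31 days (October has 31).
Nov 29, 2154 → Dec 29, 2154: 30 days (November has 30).
Dec 29, 2154 → Jan 9, 2155: 11 days.
Total: 1594 days.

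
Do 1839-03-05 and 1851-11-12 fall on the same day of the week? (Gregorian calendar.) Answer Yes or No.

No

From Mar 5, 1839 to Nov 12, 1851 is 4635 days.
4635 mod 7 = 1, so they are different weekdays.
(Mar 5, 1839 is a Tuesday; Nov 12, 1851 is a Wednesday.)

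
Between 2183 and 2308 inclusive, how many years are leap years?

Multiples of 4 in [2183,2308]: 32.
Of those, multiples of 100: 2 (not leap unless ÷400).
Multiples of 400: 0.
Leap years = 32 − 2 + 0 = 30.

30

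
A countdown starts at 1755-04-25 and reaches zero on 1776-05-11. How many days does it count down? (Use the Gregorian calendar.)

7687

Apr 25, 1755 → Apr 25, 1756: 366 days (Feb 29, 1756 is in that span).
Apr 25, 1756 → Apr 25, 1757: 365 days.
Apr 25, 1757 → Apr 25, 1758: 365 days.
Apr 25, 1758 → Apr 25, 1759: 365 days.
Apr 25, 1759 → Apr 25, 1760: 366 days (Feb 29, 1760 is in that span).
Apr 25, 1760 → Apr 25, 1761: 365 days.
Apr 25, 1761 → Apr 25, 1762: 365 days.
Apr 25, 1762 → Apr 25, 1763: 365 days.
Apr 25, 1763 → Apr 25, 1764: 366 days (Feb 29, 1764 is in that span).
Apr 25, 1764 → Apr 25, 1765: 365 days.
Apr 25, 1765 → Apr 25, 1766: 365 days.
Apr 25, 1766 → Apr 25, 1767: 365 days.
Apr 25, 1767 → Apr 25, 1768: 366 days (Feb 29, 1768 is in that span).
Apr 25, 1768 → Apr 25, 1769: 365 days.
Apr 25, 1769 → Apr 25, 1770: 365 days.
Apr 25, 1770 → Apr 25, 1771: 365 days.
Apr 25, 1771 → Apr 25, 1772: 366 days (Feb 29, 1772 is in that span).
Apr 25, 1772 → Apr 25, 1773: 365 days.
Apr 25, 1773 → Apr 25, 1774: 365 days.
Apr 25, 1774 → Apr 25, 1775: 365 days.
Apr 25, 1775 → May 25, 1775: 30 days (April has 30).
May 25, 1775 → Jun 25, 1775: 31 days (May has 31).
Jun 25, 1775 → Jul 25, 1775: 30 days (June has 30).
Jul 25, 1775 → Aug 25, 1775: 31 days (July has 31).
Aug 25, 1775 → Sep 25, 1775: 31 days (August has 31).
Sep 25, 1775 → Oct 25, 1775: 30 days (September has 30).
Oct 25, 1775 → Nov 25, 1775: 31 days (October has 31).
Nov 25, 1775 → Dec 25, 1775: 30 days (November has 30).
Dec 25, 1775 → Jan 25, 1776: 31 days (December has 31).
Jan 25, 1776 → Feb 25, 1776: 31 days (January has 31).
Feb 25, 1776 → Mar 25, 1776: 29 days (February has 29).
Mar 25, 1776 → Apr 25, 1776: 31 days (March has 31).
Apr 25, 1776 → May 11, 1776: 16 days.
Total: 7687 days.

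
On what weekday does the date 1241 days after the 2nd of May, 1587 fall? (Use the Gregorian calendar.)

First find the weekday of May 2, 1587. Doomsday rule: the anchor day for the 1500s is Wednesday. For year 87: 87÷12 = 7 r 3, and 3÷4 = 0, so 7+3+0 = 10.
Wednesday + 10 ≡ Saturday — that's 1587's doomsday.
In May the doomsday date is May 9.
May 2 is 7 days before May 9; 7 mod 7 = 0, so Saturday − 0 = Saturday.
1241 mod 7 = 2, so 1241 days after a Saturday is Saturday + 2 = Monday.

Monday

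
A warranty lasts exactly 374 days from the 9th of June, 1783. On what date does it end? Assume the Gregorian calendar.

June 17, 1784

Jun has 30 days: +22 → Jul 1, 1783 (352 left).
Jul has 31 days: +31 → Aug 1, 1783 (321 left).
Aug has 31 days: +31 → Sep 1, 1783 (290 left).
Sep has 30 days: +30 → Oct 1, 1783 (260 left).
Oct has 31 days: +31 → Nov 1, 1783 (229 left).
Nov has 30 days: +30 → Dec 1, 1783 (199 left).
Dec has 31 days: +31 → Jan 1, 1784 (168 left).
Jan has 31 days: +31 → Feb 1, 1784 (137 left).
Feb has 29 days: +29 → Mar 1, 1784 (108 left).
Mar has 31 days: +31 → Apr 1, 1784 (77 left).
Apr has 30 days: +30 → May 1, 1784 (47 left).
May has 31 days: +31 → Jun 1, 1784 (16 left).
+16 → Jun 17, 1784.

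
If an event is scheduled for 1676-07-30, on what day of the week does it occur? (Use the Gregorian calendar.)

Thursday

Doomsday rule: the anchor day for the 1600s is Tuesday. For year 76: 76÷12 = 6 r 4, and 4÷4 = 1, so 6+4+1 = 11.
Tuesday + 11 ≡ Saturday — that's 1676's doomsday.
In July the doomsday date is Jul 11.
Jul 30 is 19 days after Jul 11; 19 mod 7 = 5, so Saturday + 5 = Thursday.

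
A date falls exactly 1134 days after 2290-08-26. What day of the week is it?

Tuesday

Aug 26, 2290 is a Tuesday.
1134 mod 7 = 0, so 1134 days after a Tuesday is Tuesday + 0 = Tuesday.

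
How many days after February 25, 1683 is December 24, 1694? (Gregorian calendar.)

4320

Feb 25, 1683 → Feb 25, 1684: 365 days.
Feb 25, 1684 → Feb 25, 1685: 366 days (Feb 29, 1684 is in that span).
Feb 25, 1685 → Feb 25, 1686: 365 days.
Feb 25, 1686 → Feb 25, 1687: 365 days.
Feb 25, 1687 → Feb 25, 1688: 365 days.
Feb 25, 1688 → Feb 25, 1689: 366 days (Feb 29, 1688 is in that span).
Feb 25, 1689 → Feb 25, 1690: 365 days.
Feb 25, 1690 → Feb 25, 1691: 365 days.
Feb 25, 1691 → Feb 25, 1692: 365 days.
Feb 25, 1692 → Feb 25, 1693: 366 days (Feb 29, 1692 is in that span).
Feb 25, 1693 → Feb 25, 1694: 365 days.
Feb 25, 1694 → Mar 25, 1694: 28 days (February has 28).
Mar 25, 1694 → Apr 25, 1694: 31 days (March has 31).
Apr 25, 1694 → May 25, 1694: 30 days (April has 30).
May 25, 1694 → Jun 25, 1694: 31 days (May has 31).
Jun 25, 1694 → Jul 25, 1694: 30 days (June has 30).
Jul 25, 1694 → Aug 25, 1694: 31 days (July has 31).
Aug 25, 1694 → Sep 25, 1694: 31 days (August has 31).
Sep 25, 1694 → Oct 25, 1694: 30 days (September has 30).
Oct 25, 1694 → Nov 25, 1694: 31 days (October has 31).
Nov 25, 1694 → Dec 24, 1694: 29 days.
Total: 4320 days.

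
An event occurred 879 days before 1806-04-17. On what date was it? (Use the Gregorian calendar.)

−365 (one year) → Apr 17, 1805 (514 left).
−365 (one year) → Apr 17, 1804 (149 left).
−17 → Mar 31, 1804 (end of Mar, 31 days; 132 left).
−31 → Feb 29, 1804 (end of Feb, 29 days; 101 left).
−29 → Jan 31, 1804 (end of Jan, 31 days; 72 left).
−31 → Dec 31, 1803 (end of Dec, 31 days; 41 left).
−31 → Nov 30, 1803 (end of Nov, 30 days; 10 left).
−10 → Nov 20, 1803.

November 20, 1803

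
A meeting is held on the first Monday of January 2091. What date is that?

January 1, 2091

January 1, 2091 is a Monday.
The first Monday is therefore January 1 (same day).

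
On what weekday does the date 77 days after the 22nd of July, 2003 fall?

Tuesday

Jul 22, 2003 is a Tuesday.
77 mod 7 = 0, so 77 days after a Tuesday is Tuesday + 0 = Tuesday.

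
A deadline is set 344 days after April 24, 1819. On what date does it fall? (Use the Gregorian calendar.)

Apr has 30 days: +7 → May 1, 1819 (337 left).
May has 31 days: +31 → Jun 1, 1819 (306 left).
Jun has 30 days: +30 → Jul 1, 1819 (276 left).
Jul has 31 days: +31 → Aug 1, 1819 (245 left).
Aug has 31 days: +31 → Sep 1, 1819 (214 left).
Sep has 30 days: +30 → Oct 1, 1819 (184 left).
Oct has 31 days: +31 → Nov 1, 1819 (153 left).
Nov has 30 days: +30 → Dec 1, 1819 (123 left).
Dec has 31 days: +31 → Jan 1, 1820 (92 left).
Jan has 31 days: +31 → Feb 1, 1820 (61 left).
Feb has 29 days: +29 → Mar 1, 1820 (32 left).
Mar has 31 days: +31 → Apr 1, 1820 (1 left).
+1 → Apr 2, 1820.

April 2, 1820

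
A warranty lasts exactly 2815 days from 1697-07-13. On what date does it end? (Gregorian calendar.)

March 29, 1705

+365 (one year) → Jul 13, 1698 (2450 left).
+365 (one year) → Jul 13, 1699 (2085 left).
+365 (one year) → Jul 13, 1700 (1720 left).
+365 (one year) → Jul 13, 1701 (1355 left).
+365 (one year) → Jul 13, 1702 (990 left).
+365 (one year) → Jul 13, 1703 (625 left).
+366 (one year; includes Feb 29, 1704) → Jul 13, 1704 (259 left).
Jul has 31 days: +19 → Aug 1, 1704 (240 left).
Aug has 31 days: +31 → Sep 1, 1704 (209 left).
Sep has 30 days: +30 → Oct 1, 1704 (179 left).
Oct has 31 days: +31 → Nov 1, 1704 (148 left).
Nov has 30 days: +30 → Dec 1, 1704 (118 left).
Dec has 31 days: +31 → Jan 1, 1705 (87 left).
Jan has 31 days: +31 → Feb 1, 1705 (56 left).
Feb has 28 days: +28 → Mar 1, 1705 (28 left).
+28 → Mar 29, 1705.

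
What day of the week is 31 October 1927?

Doomsday rule: the anchor day for the 1900s is Wednesday. For year 27: 27÷12 = 2 r 3, and 3÷4 = 0, so 2+3+0 = 5.
Wednesday + 5 ≡ Monday — that's 1927's doomsday.
In October the doomsday date is Oct 10.
Oct 31 is 21 days after Oct 10; 21 mod 7 = 0, so Monday + 0 = Monday.

Monday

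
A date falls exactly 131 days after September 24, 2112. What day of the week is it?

First find the weekday of Sep 24, 2112. Doomsday rule: the anchor day for the 2100s is Sunday. For year 12: 12÷12 = 1 r 0, and 0÷4 = 0, so 1+0+0 = 1.
Sunday + 1 ≡ Monday — that's 2112's doomsday.
In September the doomsday date is Sep 5.
Sep 24 is 19 days after Sep 5; 19 mod 7 = 5, so Monday + 5 = Saturday.
131 mod 7 = 5, so 131 days after a Saturday is Saturday + 5 = Thursday.

Thursday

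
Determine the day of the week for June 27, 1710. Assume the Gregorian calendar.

Doomsday rule: the anchor day for the 1700s is Sunday. For year 10: 10÷12 = 0 r 10, and 10÷4 = 2, so 0+10+2 = 12.
Sunday + 12 ≡ Friday — that's 1710's doomsday.
In June the doomsday date is Jun 6.
Jun 27 is 21 days after Jun 6; 21 mod 7 = 0, so Friday + 0 = Friday.

Friday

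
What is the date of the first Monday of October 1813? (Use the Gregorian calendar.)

October 4, 1813

October 1, 1813 is a Friday.
The first Monday is therefore October 4 (3 days later).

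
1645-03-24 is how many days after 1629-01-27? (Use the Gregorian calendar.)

5900

Jan 27, 1629 → Jan 27, 1630: 365 days.
Jan 27, 1630 → Jan 27, 1631: 365 days.
Jan 27, 1631 → Jan 27, 1632: 365 days.
Jan 27, 1632 → Jan 27, 1633: 366 days (Feb 29, 1632 is in that span).
Jan 27, 1633 → Jan 27, 1634: 365 days.
Jan 27, 1634 → Jan 27, 1635: 365 days.
Jan 27, 1635 → Jan 27, 1636: 365 days.
Jan 27, 1636 → Jan 27, 1637: 366 days (Feb 29, 1636 is in that span).
Jan 27, 1637 → Jan 27, 1638: 365 days.
Jan 27, 1638 → Jan 27, 1639: 365 days.
Jan 27, 1639 → Jan 27, 1640: 365 days.
Jan 27, 1640 → Jan 27, 1641: 366 days (Feb 29, 1640 is in that span).
Jan 27, 1641 → Jan 27, 1642: 365 days.
Jan 27, 1642 → Jan 27, 1643: 365 days.
Jan 27, 1643 → Jan 27, 1644: 365 days.
Jan 27, 1644 → Jan 27, 1645: 366 days (Feb 29, 1644 is in that span).
Jan 27, 1645 → Feb 27, 1645: 31 days (January has 31).
Feb 27, 1645 → Mar 24, 1645: 25 days.
Total: 5900 days.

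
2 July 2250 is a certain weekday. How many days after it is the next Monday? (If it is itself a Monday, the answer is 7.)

Jul 2, 2250 is a Tuesday.
From Tuesday to the next Monday is 6 days.

6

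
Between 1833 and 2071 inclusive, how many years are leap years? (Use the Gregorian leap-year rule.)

58

Multiples of 4 in [1833,2071]: 59.
Of those, multiples of 100: 2 (not leap unless ÷400).
Multiples of 400: 1.
Leap years = 59 − 2 + 1 = 58.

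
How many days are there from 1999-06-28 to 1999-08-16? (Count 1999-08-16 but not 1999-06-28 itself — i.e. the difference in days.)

Jun 28, 1999 → Jul 28, 1999: 30 days (June has 30).
Jul 28, 1999 → Aug 16, 1999: 19 days.
Total: 49 days.

49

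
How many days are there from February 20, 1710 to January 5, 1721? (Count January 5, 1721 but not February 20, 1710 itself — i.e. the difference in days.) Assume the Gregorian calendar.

3972

Feb 20, 1710 → Feb 20, 1711: 365 days.
Feb 20, 1711 → Feb 20, 1712: 365 days.
Feb 20, 1712 → Feb 20, 1713: 366 days (Feb 29, 1712 is in that span).
Feb 20, 1713 → Feb 20, 1714: 365 days.
Feb 20, 1714 → Feb 20, 1715: 365 days.
Feb 20, 1715 → Feb 20, 1716: 365 days.
Feb 20, 1716 → Feb 20, 1717: 366 days (Feb 29, 1716 is in that span).
Feb 20, 1717 → Feb 20, 1718: 365 days.
Feb 20, 1718 → Feb 20, 1719: 365 days.
Feb 20, 1719 → Feb 20, 1720: 365 days.
Feb 20, 1720 → Mar 20, 1720: 29 days (February has 29).
Mar 20, 1720 → Apr 20, 1720: 31 days (March has 31).
Apr 20, 1720 → May 20, 1720: 30 days (April has 30).
May 20, 1720 → Jun 20, 1720: 31 days (May has 31).
Jun 20, 1720 → Jul 20, 1720: 30 days (June has 30).
Jul 20, 1720 → Aug 20, 1720: 31 days (July has 31).
Aug 20, 1720 → Sep 20, 1720: 31 days (August has 31).
Sep 20, 1720 → Oct 20, 1720: 30 days (September has 30).
Oct 20, 1720 → Nov 20, 1720: 31 days (October has 31).
Nov 20, 1720 → Dec 20, 1720: 30 days (November has 30).
Dec 20, 1720 → Jan 5, 1721: 16 days.
Total: 3972 days.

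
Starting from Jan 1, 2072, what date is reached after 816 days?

March 27, 2074

+366 (one year; includes Feb 29, 2072) → Jan 1, 2073 (450 left).
+365 (one year) → Jan 1, 2074 (85 left).
Jan has 31 days: +31 → Feb 1, 2074 (54 left).
Feb has 28 days: +28 → Mar 1, 2074 (26 left).
+26 → Mar 27, 2074.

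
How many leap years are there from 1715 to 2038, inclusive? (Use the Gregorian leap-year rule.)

79

Multiples of 4 in [1715,2038]: 81.
Of those, multiples of 100: 3 (not leap unless ÷400).
Multiples of 400: 1.
Leap years = 81 − 3 + 1 = 79.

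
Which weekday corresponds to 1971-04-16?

January 1, 1971 is a Friday.
Jan 1, 1971 → Feb 1, 1971: 31 days (January has 31).
Feb 1, 1971 → Mar 1, 1971: 28 days (February has 28).
Mar 1, 1971 → Apr 1, 1971: 31 days (March has 31).
Apr 1, 1971 → Apr 16, 1971: 15 days.
Total: 105 days.
105 mod 7 = 0, so Friday + 0 = Friday.

Friday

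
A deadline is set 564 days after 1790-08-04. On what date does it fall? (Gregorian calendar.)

February 19, 1792

+365 (one year) → Aug 4, 1791 (199 left).
Aug has 31 days: +28 → Sep 1, 1791 (171 left).
Sep has 30 days: +30 → Oct 1, 1791 (141 left).
Oct has 31 days: +31 → Nov 1, 1791 (110 left).
Nov has 30 days: +30 → Dec 1, 1791 (80 left).
Dec has 31 days: +31 → Jan 1, 1792 (49 left).
Jan has 31 days: +31 → Feb 1, 1792 (18 left).
+18 → Feb 19, 1792.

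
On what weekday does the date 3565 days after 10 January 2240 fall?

Sunday

First find the weekday of Jan 10, 2240. Doomsday rule: the anchor day for the 2200s is Friday. For year 40: 40÷12 = 3 r 4, and 4÷4 = 1, so 3+4+1 = 8.
Friday + 8 ≡ Saturday — that's 2240's doomsday.
In January the doomsday date is Jan 4 (2240 is a leap year (divisible by 4)).
Jan 10 is 6 days after Jan 4; 6 mod 7 = 6, so Saturday + 6 = Friday.
3565 mod 7 = 2, so 3565 days after a Friday is Friday + 2 = Sunday.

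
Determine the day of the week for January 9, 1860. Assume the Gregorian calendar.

Doomsday rule: the anchor day for the 1800s is Friday. For year 60: 60÷12 = 5 r 0, and 0÷4 = 0, so 5+0+0 = 5.
Friday + 5 ≡ Wednesday — that's 1860's doomsday.
In January the doomsday date is Jan 4 (1860 is a leap year (divisible by 4)).
Jan 9 is 5 days after Jan 4; 5 mod 7 = 5, so Wednesday + 5 = Monday.

Monday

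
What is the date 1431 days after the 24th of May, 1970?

+365 (one year) → May 24, 1971 (1066 left).
+366 (one year; includes Feb 29, 1972) → May 24, 1972 (700 left).
+365 (one year) → May 24, 1973 (335 left).
May has 31 days: +8 → Jun 1, 1973 (327 left).
Jun has 30 days: +30 → Jul 1, 1973 (297 left).
Jul has 31 days: +31 → Aug 1, 1973 (266 left).
Aug has 31 days: +31 → Sep 1, 1973 (235 left).
Sep has 30 days: +30 → Oct 1, 1973 (205 left).
Oct has 31 days: +31 → Nov 1, 1973 (174 left).
Nov has 30 days: +30 → Dec 1, 1973 (144 left).
Dec has 31 days: +31 → Jan 1, 1974 (113 left).
Jan has 31 days: +31 → Feb 1, 1974 (82 left).
Feb has 28 days: +28 → Mar 1, 1974 (54 left).
Mar has 31 days: +31 → Apr 1, 1974 (23 left).
+23 → Apr 24, 1974.

April 24, 1974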